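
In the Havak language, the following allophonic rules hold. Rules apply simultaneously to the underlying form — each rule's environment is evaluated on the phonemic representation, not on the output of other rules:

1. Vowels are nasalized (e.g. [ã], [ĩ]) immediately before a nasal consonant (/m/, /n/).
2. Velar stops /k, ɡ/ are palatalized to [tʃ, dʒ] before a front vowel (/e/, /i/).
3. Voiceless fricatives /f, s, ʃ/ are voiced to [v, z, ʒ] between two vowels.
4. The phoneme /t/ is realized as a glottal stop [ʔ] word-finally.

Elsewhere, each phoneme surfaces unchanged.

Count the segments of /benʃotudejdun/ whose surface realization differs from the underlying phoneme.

Segments that undergo a rule: /e/ → [ẽ] (rule 1); /u/ → [ũ] (rule 1).
All other segments surface unchanged.

2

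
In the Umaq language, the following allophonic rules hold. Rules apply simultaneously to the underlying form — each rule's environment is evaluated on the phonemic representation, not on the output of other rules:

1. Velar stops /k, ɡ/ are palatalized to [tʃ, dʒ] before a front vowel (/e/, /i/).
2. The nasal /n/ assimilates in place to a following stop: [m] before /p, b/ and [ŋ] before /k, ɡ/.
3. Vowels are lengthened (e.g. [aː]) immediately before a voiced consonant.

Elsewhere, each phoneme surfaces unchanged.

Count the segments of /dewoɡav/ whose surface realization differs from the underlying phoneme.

3

Segments that undergo a rule: /e/ → [eː] (rule 3); /o/ → [oː] (rule 3); /a/ → [aː] (rule 3).
All other segments surface unchanged.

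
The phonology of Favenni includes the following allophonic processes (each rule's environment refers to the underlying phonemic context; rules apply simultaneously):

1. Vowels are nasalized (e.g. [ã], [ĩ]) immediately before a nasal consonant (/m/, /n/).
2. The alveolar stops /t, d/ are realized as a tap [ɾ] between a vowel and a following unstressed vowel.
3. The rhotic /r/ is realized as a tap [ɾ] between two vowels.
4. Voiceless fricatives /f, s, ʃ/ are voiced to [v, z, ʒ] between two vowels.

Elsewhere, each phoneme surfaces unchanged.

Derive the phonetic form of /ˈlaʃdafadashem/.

[ˈlaʃdavaɾashẽm]

/l/ (word-initial): no rule targets it → [l].
/a/ (between /l/ and /ʃ/) is in the target of rule 1 but the environment (before a nasal consonant) is not met → [a].
/ʃ/ (between /a/ and /d/) fails the environment for rule 4, so it stays [ʃ].
/d/ (between /ʃ/ and /a/): rule 2 targets it, but not between a vowel and a following unstressed vowel → unchanged [d].
/a/ — between /d/ and /f/; rule 1 does not apply here → [a].
/f/ (between /a/ and /a/) occurs between two vowels → [v] by rule 4.
/a/ (between /f/ and /d/): rule 1 targets it, but not before a nasal consonant → unchanged [a].
/d/ meets the environment for rule 2 (between a vowel and a following unstressed vowel) → [ɾ].
/a/ — between /d/ and /s/; rule 1 does not apply here → [a].
/s/ (between /a/ and /h/): rule 4 targets it, but not between two vowels → unchanged [s].
/h/ (between /s/ and /e/): no rule targets it → [h].
/e/ meets the environment for rule 1 (before a nasal consonant) → [ẽ].
/m/ (word-final) is unaffected → [m].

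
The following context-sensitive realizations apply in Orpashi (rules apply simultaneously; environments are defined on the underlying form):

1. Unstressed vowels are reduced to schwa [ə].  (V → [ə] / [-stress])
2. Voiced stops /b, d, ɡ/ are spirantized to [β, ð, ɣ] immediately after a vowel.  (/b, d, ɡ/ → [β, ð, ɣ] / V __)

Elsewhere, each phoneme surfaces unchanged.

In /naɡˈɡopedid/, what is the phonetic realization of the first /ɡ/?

/ɡ/ (between /a/ and /ɡ/) occurs immediately after a vowel → [ɣ] by rule 2.

[ɣ]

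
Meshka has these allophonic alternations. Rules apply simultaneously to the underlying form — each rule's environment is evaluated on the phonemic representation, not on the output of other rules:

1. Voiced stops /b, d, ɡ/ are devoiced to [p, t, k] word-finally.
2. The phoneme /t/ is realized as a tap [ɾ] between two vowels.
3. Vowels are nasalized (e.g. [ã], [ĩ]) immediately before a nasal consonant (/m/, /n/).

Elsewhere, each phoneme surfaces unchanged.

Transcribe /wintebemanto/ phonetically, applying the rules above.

/w/ (word-initial) is unaffected → [w].
Rule 3 applies to /i/ (between /w/ and /n/: before a nasal consonant) → [ĩ].
/n/ (between /i/ and /t/): no rule targets it → [n].
/t/ — between /n/ and /e/; rule 2 does not apply here → [t].
/e/ (between /t/ and /b/): rule 3 targets it, but not before a nasal consonant → unchanged [e].
/b/ (between /e/ and /e/): rule 1 targets it, but not word-finally → unchanged [b].
/e/ meets the environment for rule 3 (before a nasal consonant) → [ẽ].
/m/ stays [m].
/a/ (between /m/ and /n/): before a nasal consonant, so rule 3 applies → [ã].
/n/ (between /a/ and /t/) is unaffected → [n].
/t/ (between /n/ and /o/) is in the target of rule 2 but the environment (between two vowels) is not met → [t].
/o/ (word-final) is in the target of rule 3 but the environment (before a nasal consonant) is not met → [o].

[wĩntebẽmãnto]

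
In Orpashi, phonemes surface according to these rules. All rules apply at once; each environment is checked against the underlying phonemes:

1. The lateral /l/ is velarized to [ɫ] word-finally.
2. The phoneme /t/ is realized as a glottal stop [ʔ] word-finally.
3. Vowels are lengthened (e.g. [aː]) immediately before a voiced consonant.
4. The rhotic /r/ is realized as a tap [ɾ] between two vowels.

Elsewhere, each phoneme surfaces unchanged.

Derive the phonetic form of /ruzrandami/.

[ruːzraːndaːmi]

/r/ (word-initial) is in the target of rule 4 but the environment (between two vowels) is not met → [r].
/u/ meets the environment for rule 3 (before a voiced consonant) → [uː].
/z/ stays [z].
/r/ (between /z/ and /a/) fails the environment for rule 4, so it stays [r].
/a/ (between /r/ and /n/): before a voiced consonant, so rule 3 applies → [aː].
/n/ — not in any rule's target class → [n].
/d/ stays [d].
/a/ (between /d/ and /m/) occurs before a voiced consonant → [aː] by rule 3.
/m/ (between /a/ and /i/) is unaffected → [m].
/i/ (word-final) is in the target of rule 3 but the environment (before a voiced consonant) is not met → [i].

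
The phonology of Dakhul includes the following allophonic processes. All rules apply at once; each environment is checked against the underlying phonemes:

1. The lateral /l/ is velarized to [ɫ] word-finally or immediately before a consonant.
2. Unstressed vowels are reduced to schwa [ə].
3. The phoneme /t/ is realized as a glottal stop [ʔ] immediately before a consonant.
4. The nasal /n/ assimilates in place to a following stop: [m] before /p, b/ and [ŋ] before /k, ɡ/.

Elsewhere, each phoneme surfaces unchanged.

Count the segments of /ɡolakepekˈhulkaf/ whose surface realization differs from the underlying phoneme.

Segments that undergo a rule: /o/ → [ə] (rule 2); /a/ → [ə] (rule 2); /e/ → [ə] (rule 2); /e/ → [ə] (rule 2); /l/ → [ɫ] (rule 1); /a/ → [ə] (rule 2).
All other segments surface unchanged.

6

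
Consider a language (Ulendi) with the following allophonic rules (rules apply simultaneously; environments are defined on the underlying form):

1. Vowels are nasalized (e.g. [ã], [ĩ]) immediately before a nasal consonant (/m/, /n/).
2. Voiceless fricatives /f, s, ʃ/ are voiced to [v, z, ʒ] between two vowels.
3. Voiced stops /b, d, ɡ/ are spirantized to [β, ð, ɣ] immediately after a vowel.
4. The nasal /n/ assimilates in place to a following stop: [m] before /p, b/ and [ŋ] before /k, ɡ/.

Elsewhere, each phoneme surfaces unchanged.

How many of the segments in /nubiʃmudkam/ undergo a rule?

Segments that undergo a rule: /b/ → [β] (rule 3); /d/ → [ð] (rule 3); /a/ → [ã] (rule 1).
All other segments surface unchanged.

3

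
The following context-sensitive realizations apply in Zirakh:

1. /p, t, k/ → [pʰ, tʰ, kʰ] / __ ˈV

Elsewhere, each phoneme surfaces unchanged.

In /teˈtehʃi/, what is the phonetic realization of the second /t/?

[tʰ]

/t/ (between /e/ and /e/) occurs immediately before a stressed vowel → [tʰ] by rule 1.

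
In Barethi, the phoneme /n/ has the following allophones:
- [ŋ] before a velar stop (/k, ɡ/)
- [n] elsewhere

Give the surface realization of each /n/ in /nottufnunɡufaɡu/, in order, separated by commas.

[n], [n], [ŋ]

Occurrence 1 (position 1): no conditioning environment matches → elsewhere allophone [n].
Occurrence 2 (position 7): no conditioning environment matches → elsewhere allophone [n].
Occurrence 3 (position 9): before a velar stop → [ŋ].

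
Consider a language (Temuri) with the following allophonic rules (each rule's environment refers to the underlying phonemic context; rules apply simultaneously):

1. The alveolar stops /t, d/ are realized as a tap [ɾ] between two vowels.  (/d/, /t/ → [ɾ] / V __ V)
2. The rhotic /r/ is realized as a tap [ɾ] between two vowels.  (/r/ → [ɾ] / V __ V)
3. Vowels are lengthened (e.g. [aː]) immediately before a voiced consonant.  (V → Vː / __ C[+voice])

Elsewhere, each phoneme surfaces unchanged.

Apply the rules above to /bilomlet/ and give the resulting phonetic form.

[biːloːmlet]

/b/ — not in any rule's target class → [b].
Rule 3 applies to /i/ (between /b/ and /l/: before a voiced consonant) → [iː].
/l/ (between /i/ and /o/): no rule targets it → [l].
/o/ — between /l/ and /m/, before a voiced consonant — surfaces as [oː] (rule 3).
/m/ — not in any rule's target class → [m].
/l/ (between /m/ and /e/): no rule targets it → [l].
/e/ (between /l/ and /t/) is in the target of rule 3 but the environment (before a voiced consonant) is not met → [e].
/t/ — word-final; rule 1 does not apply here → [t].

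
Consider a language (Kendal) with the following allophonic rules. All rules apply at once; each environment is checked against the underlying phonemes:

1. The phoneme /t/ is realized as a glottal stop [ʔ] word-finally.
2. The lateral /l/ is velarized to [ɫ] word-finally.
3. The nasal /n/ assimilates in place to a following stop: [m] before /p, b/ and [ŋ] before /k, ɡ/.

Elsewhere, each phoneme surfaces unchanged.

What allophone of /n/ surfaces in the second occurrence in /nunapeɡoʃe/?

/n/ (between /u/ and /a/): rule 3 targets it, but not before a labial or velar stop → unchanged [n].

[n]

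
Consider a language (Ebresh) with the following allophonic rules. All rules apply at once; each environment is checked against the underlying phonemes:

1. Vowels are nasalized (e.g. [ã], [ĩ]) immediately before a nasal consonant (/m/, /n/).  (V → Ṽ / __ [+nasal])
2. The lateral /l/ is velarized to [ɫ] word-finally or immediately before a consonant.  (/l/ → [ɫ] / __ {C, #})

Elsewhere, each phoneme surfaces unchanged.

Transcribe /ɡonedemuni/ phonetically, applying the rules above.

[ɡõnedẽmũni]

/ɡ/ stays [ɡ].
/o/ (between /ɡ/ and /n/) occurs before a nasal consonant → [õ] by rule 1.
/n/ (between /o/ and /e/): no rule targets it → [n].
/e/ (between /n/ and /d/) fails the environment for rule 1, so it stays [e].
/d/ — not in any rule's target class → [d].
/e/ (between /d/ and /m/): before a nasal consonant, so rule 1 applies → [ẽ].
/m/ (between /e/ and /u/) is unaffected → [m].
/u/ (between /m/ and /n/): before a nasal consonant, so rule 1 applies → [ũ].
/n/ stays [n].
/i/ (word-final) fails the environment for rule 1, so it stays [i].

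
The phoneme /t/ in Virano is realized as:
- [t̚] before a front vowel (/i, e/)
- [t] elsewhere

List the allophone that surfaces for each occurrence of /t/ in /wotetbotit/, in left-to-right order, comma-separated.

[t̚], [t], [t̚], [t]

Occurrence 1 (position 3): before a front vowel (/i, e/) → [t̚].
Occurrence 2 (position 5): no conditioning environment matches → elsewhere allophone [t].
Occurrence 3 (position 8): before a front vowel (/i, e/) → [t̚].
Occurrence 4 (position 10): no conditioning environment matches → elsewhere allophone [t].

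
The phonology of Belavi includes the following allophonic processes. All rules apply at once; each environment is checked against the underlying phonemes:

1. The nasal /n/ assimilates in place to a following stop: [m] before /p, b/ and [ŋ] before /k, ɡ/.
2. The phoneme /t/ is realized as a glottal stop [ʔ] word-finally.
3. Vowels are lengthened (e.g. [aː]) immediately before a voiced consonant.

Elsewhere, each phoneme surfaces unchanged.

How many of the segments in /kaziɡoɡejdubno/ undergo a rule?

5

Segments that undergo a rule: /a/ → [aː] (rule 3); /i/ → [iː] (rule 3); /o/ → [oː] (rule 3); /e/ → [eː] (rule 3); /u/ → [uː] (rule 3).
All other segments surface unchanged.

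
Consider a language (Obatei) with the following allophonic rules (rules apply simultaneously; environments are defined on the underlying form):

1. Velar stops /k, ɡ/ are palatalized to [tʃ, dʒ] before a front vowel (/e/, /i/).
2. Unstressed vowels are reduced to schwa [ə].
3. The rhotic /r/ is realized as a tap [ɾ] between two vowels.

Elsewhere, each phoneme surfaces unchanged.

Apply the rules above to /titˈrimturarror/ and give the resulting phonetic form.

[tətˈrimtəɾərrər]

/i/ (between /t/ and /t/) occurs in an unstressed syllable → [ə] by rule 2.
/r/ (between /t/ and /i/) is in the target of rule 3 but the environment (between two vowels) is not met → [r].
/i/ (between /r/ and /m/) fails the environment for rule 2, so it stays [i].
Rule 2 applies to /u/ (between /t/ and /r/: in an unstressed syllable) → [ə].
/r/ (between /u/ and /a/) occurs between two vowels → [ɾ] by rule 3.
Rule 2 applies to /a/ (between /r/ and /r/: in an unstressed syllable) → [ə].
/r/ (between /a/ and /r/) is in the target of rule 3 but the environment (between two vowels) is not met → [r].
/r/ (between /r/ and /o/): rule 3 targets it, but not between two vowels → unchanged [r].
/o/ (between /r/ and /r/) occurs in an unstressed syllable → [ə] by rule 2.
/r/ — word-final; rule 3 does not apply here → [r].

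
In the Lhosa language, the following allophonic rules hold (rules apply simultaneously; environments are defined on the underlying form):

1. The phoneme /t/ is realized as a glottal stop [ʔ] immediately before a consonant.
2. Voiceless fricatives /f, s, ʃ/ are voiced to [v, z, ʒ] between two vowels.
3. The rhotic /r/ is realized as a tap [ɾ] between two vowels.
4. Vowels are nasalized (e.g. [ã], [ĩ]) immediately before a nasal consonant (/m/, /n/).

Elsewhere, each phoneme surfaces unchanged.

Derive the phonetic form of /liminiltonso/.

/l/ (word-initial): no rule targets it → [l].
/i/ (between /l/ and /m/): before a nasal consonant, so rule 4 applies → [ĩ].
/m/ (between /i/ and /i/): no rule targets it → [m].
/i/ (between /m/ and /n/) occurs before a nasal consonant → [ĩ] by rule 4.
/n/ — not in any rule's target class → [n].
/i/ (between /n/ and /l/) fails the environment for rule 4, so it stays [i].
/l/ (between /i/ and /t/): no rule targets it → [l].
/t/ (between /l/ and /o/): rule 1 targets it, but not immediately before a consonant → unchanged [t].
Rule 4 applies to /o/ (between /t/ and /n/: before a nasal consonant) → [õ].
/n/ (between /o/ and /s/): no rule targets it → [n].
/s/ (between /n/ and /o/) fails the environment for rule 2, so it stays [s].
/o/ (word-final) is in the target of rule 4 but the environment (before a nasal consonant) is not met → [o].

[lĩmĩniltõnso]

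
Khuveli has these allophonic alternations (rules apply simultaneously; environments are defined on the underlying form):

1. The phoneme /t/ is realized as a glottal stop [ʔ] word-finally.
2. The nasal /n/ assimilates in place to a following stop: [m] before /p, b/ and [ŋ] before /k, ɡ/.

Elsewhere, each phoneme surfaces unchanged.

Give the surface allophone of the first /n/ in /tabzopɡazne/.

[n]

/n/ (between /z/ and /e/) is in the target of rule 2 but the environment (before a labial or velar stop) is not met → [n].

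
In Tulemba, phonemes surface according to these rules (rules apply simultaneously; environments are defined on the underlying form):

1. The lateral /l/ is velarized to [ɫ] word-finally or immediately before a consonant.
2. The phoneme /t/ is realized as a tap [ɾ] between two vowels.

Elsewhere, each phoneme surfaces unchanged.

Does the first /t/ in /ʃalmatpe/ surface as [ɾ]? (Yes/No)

/t/ (between /a/ and /p/) is in the target of rule 2 but the environment (between two vowels) is not met → [t].
The actual realization is [t], not [ɾ].

No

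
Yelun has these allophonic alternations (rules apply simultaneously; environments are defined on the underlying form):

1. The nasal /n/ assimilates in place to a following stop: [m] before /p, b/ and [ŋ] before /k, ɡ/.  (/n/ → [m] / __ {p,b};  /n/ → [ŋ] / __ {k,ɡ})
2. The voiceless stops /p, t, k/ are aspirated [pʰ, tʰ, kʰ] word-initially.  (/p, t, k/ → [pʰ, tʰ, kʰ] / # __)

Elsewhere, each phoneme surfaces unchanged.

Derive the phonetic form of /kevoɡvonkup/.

/k/ — word-initial, word-initially — surfaces as [kʰ] (rule 2).
/e/ (between /k/ and /v/) is unaffected → [e].
/v/ (between /e/ and /o/) is unaffected → [v].
/o/ (between /v/ and /ɡ/): no rule targets it → [o].
/ɡ/ — not in any rule's target class → [ɡ].
/v/ (between /ɡ/ and /o/) is unaffected → [v].
/o/ stays [o].
Rule 1 applies to /n/ (between /o/ and /k/: before a labial or velar stop) → [ŋ].
/k/ (between /n/ and /u/): rule 2 targets it, but not word-initially → unchanged [k].
/u/ — not in any rule's target class → [u].
/p/ (word-final): rule 2 targets it, but not word-initially → unchanged [p].

[kʰevoɡvoŋkup]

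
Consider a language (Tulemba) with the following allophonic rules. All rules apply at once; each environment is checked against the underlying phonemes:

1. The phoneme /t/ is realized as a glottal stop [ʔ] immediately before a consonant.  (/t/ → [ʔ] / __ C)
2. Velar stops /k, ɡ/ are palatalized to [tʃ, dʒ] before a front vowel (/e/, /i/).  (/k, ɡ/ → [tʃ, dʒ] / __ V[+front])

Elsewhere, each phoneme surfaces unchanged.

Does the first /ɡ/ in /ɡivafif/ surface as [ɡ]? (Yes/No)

No

/ɡ/ meets the environment for rule 2 (before a front vowel) → [dʒ].
The actual realization is [dʒ], not [ɡ].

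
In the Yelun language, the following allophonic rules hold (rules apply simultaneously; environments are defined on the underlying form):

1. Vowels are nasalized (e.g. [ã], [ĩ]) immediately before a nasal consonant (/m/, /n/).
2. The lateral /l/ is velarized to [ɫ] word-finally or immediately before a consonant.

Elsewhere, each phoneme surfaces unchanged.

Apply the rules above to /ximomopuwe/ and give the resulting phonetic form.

/i/ (between /x/ and /m/) occurs before a nasal consonant → [ĩ] by rule 1.
/o/ — between /m/ and /m/, before a nasal consonant — surfaces as [õ] (rule 1).
/o/ — between /m/ and /p/; rule 1 does not apply here → [o].
/u/ (between /p/ and /w/) is in the target of rule 1 but the environment (before a nasal consonant) is not met → [u].
/e/ (word-final) fails the environment for rule 1, so it stays [e].

[xĩmõmopuwe]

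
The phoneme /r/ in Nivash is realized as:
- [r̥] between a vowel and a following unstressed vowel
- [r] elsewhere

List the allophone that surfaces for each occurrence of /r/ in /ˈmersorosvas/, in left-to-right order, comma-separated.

Occurrence 1 (position 3): no conditioning environment matches → elsewhere allophone [r].
Occurrence 2 (position 6): between a vowel and a following unstressed vowel → [r̥].

[r], [r̥]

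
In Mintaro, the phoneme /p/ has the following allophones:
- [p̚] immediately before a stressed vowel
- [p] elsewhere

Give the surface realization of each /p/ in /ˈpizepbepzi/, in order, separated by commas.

Occurrence 1 (position 1): immediately before a stressed vowel → [p̚].
Occurrence 2 (position 5): no conditioning environment matches → elsewhere allophone [p].
Occurrence 3 (position 8): no conditioning environment matches → elsewhere allophone [p].

[p̚], [p], [p]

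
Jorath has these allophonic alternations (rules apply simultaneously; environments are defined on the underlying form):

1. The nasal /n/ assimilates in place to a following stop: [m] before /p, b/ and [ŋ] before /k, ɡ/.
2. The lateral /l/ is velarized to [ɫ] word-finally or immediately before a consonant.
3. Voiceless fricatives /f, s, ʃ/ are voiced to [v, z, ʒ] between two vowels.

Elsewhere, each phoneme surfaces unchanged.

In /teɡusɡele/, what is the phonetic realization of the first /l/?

[l]

/l/ — between /e/ and /e/; rule 2 does not apply here → [l].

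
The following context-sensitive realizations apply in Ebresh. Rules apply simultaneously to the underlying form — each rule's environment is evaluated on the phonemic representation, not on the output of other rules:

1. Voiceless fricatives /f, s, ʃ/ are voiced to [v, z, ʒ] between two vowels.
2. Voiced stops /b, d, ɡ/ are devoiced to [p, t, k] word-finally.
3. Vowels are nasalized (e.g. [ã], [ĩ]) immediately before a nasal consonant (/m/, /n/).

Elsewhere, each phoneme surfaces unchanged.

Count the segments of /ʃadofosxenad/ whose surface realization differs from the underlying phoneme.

Segments that undergo a rule: /f/ → [v] (rule 1); /e/ → [ẽ] (rule 3); /d/ → [t] (rule 2).
All other segments surface unchanged.

3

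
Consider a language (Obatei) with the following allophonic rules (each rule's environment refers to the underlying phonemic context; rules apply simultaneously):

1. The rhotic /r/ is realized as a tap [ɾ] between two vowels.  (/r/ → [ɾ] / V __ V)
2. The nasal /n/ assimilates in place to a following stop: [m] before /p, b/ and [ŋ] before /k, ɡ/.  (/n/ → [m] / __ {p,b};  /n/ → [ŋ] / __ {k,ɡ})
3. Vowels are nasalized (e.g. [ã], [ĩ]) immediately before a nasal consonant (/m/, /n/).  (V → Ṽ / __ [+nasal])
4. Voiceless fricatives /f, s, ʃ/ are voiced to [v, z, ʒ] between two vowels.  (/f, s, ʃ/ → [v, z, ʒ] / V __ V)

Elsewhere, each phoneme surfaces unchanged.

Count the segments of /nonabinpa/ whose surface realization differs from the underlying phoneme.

3

Segments that undergo a rule: /o/ → [õ] (rule 3); /i/ → [ĩ] (rule 3); /n/ → [m] (rule 2).
All other segments surface unchanged.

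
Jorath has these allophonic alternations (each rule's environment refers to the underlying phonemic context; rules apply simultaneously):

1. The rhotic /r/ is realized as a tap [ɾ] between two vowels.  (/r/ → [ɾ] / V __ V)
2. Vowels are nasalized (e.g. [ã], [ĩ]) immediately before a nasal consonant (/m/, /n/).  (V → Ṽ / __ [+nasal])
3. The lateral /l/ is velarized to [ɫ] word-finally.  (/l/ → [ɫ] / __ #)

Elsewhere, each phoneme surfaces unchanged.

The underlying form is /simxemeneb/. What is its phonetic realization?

/s/ (word-initial): no rule targets it → [s].
/i/ meets the environment for rule 2 (before a nasal consonant) → [ĩ].
/m/ (between /i/ and /x/) is unaffected → [m].
/x/ (between /m/ and /e/) is unaffected → [x].
/e/ meets the environment for rule 2 (before a nasal consonant) → [ẽ].
/m/ (between /e/ and /e/) is unaffected → [m].
/e/ (between /m/ and /n/) occurs before a nasal consonant → [ẽ] by rule 2.
/n/ (between /e/ and /e/) is unaffected → [n].
/e/ (between /n/ and /b/): rule 2 targets it, but not before a nasal consonant → unchanged [e].
/b/ — not in any rule's target class → [b].

[sĩmxẽmẽneb]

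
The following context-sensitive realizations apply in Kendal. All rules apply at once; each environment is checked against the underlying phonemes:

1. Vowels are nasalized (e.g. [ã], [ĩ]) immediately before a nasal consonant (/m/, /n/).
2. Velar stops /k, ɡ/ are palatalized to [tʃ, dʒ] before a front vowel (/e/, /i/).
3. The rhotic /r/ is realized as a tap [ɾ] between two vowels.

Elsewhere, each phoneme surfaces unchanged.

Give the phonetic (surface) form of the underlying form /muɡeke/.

[mudʒetʃe]

/m/ stays [m].
/u/ (between /m/ and /ɡ/): rule 1 targets it, but not before a nasal consonant → unchanged [u].
/ɡ/ — between /u/ and /e/, before a front vowel — surfaces as [dʒ] (rule 2).
/e/ (between /ɡ/ and /k/): rule 1 targets it, but not before a nasal consonant → unchanged [e].
/k/ meets the environment for rule 2 (before a front vowel) → [tʃ].
/e/ — word-final; rule 1 does not apply here → [e].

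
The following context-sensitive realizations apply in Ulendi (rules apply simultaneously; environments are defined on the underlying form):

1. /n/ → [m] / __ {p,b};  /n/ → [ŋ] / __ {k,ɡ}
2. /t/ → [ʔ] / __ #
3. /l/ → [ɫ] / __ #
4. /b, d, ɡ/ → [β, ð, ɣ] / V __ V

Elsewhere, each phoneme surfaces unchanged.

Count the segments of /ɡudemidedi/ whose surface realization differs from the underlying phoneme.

3

Segments that undergo a rule: /d/ → [ð] (rule 4); /d/ → [ð] (rule 4); /d/ → [ð] (rule 4).
All other segments surface unchanged.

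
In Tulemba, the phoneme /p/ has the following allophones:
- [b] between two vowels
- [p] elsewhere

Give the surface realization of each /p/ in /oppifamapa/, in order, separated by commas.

Occurrence 1 (position 2): no conditioning environment matches → elsewhere allophone [p].
Occurrence 2 (position 3): no conditioning environment matches → elsewhere allophone [p].
Occurrence 3 (position 9): between two vowels → [b].

[p], [p], [b]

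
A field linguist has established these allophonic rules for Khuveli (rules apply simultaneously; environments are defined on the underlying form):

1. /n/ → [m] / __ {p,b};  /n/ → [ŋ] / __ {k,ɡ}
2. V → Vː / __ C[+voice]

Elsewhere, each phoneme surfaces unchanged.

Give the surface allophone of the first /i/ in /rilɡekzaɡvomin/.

/i/ (between /r/ and /l/) occurs before a voiced consonant → [iː] by rule 2.

[iː]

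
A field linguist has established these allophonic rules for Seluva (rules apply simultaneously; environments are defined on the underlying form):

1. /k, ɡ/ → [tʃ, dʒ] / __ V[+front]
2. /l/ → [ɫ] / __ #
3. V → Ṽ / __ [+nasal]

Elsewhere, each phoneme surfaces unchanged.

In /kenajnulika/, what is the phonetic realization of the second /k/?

/k/ — between /i/ and /a/; rule 1 does not apply here → [k].

[k]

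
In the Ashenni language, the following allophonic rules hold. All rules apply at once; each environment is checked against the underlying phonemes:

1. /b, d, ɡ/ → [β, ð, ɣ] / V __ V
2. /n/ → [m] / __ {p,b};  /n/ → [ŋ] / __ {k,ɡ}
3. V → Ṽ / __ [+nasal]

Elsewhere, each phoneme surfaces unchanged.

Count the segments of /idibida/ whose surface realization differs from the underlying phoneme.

Segments that undergo a rule: /d/ → [ð] (rule 1); /b/ → [β] (rule 1); /d/ → [ð] (rule 1).
All other segments surface unchanged.

3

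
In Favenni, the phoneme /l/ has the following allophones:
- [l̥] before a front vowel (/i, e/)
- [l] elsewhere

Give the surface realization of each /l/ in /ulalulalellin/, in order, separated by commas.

Occurrence 1 (position 2): no conditioning environment matches → elsewhere allophone [l].
Occurrence 2 (position 4): no conditioning environment matches → elsewhere allophone [l].
Occurrence 3 (position 6): no conditioning environment matches → elsewhere allophone [l].
Occurrence 4 (position 8): before a front vowel (/i, e/) → [l̥].
Occurrence 5 (position 10): no conditioning environment matches → elsewhere allophone [l].
Occurrence 6 (position 11): before a front vowel (/i, e/) → [l̥].

[l], [l], [l], [l̥], [l], [l̥]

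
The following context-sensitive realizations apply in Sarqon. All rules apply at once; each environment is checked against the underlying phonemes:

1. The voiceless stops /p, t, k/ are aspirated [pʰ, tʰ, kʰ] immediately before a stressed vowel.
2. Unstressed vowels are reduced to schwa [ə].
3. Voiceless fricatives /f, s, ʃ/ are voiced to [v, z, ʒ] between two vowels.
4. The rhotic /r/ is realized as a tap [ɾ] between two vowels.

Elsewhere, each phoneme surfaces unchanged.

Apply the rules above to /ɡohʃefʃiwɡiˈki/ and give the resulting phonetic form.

[ɡəhʃəfʃəwɡəˈkʰi]

/ɡ/ stays [ɡ].
/o/ — between /ɡ/ and /h/, in an unstressed syllable — surfaces as [ə] (rule 2).
/h/ (between /o/ and /ʃ/) is unaffected → [h].
/ʃ/ (between /h/ and /e/) fails the environment for rule 3, so it stays [ʃ].
Rule 2 applies to /e/ (between /ʃ/ and /f/: in an unstressed syllable) → [ə].
/f/ — between /e/ and /ʃ/; rule 3 does not apply here → [f].
/ʃ/ (between /f/ and /i/): rule 3 targets it, but not between two vowels → unchanged [ʃ].
/i/ meets the environment for rule 2 (in an unstressed syllable) → [ə].
/w/ stays [w].
/ɡ/ (between /w/ and /i/) is unaffected → [ɡ].
/i/ (between /ɡ/ and /k/): in an unstressed syllable, so rule 2 applies → [ə].
/k/ meets the environment for rule 1 (immediately before a stressed vowel) → [kʰ].
/i/ (word-final): rule 2 targets it, but not in an unstressed syllable → unchanged [i].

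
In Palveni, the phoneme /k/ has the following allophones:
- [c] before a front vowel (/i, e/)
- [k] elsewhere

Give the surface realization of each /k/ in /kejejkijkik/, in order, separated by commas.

Occurrence 1 (position 1): before a front vowel → [c].
Occurrence 2 (position 6): before a front vowel → [c].
Occurrence 3 (position 9): before a front vowel → [c].
Occurrence 4 (position 11): no conditioning environment matches → elsewhere allophone [k].

[c], [c], [c], [k]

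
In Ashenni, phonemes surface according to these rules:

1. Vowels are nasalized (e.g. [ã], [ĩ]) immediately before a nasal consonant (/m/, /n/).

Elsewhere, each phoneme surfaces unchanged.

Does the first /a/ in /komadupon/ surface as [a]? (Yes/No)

Yes

/a/ — between /m/ and /d/; rule 1 does not apply here → [a].
The actual realization is [a], which matches [a].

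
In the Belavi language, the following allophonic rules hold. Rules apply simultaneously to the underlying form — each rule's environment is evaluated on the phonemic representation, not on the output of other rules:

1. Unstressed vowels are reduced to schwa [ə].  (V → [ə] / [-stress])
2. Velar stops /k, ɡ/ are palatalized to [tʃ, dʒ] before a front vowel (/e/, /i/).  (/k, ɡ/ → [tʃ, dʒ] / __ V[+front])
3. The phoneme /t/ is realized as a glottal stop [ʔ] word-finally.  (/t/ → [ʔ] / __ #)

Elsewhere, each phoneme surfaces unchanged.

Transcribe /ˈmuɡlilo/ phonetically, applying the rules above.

/m/ (word-initial) is unaffected → [m].
/u/ — between /m/ and /ɡ/; rule 1 does not apply here → [u].
/ɡ/ (between /u/ and /l/) fails the environment for rule 2, so it stays [ɡ].
/l/ stays [l].
/i/ (between /l/ and /l/): in an unstressed syllable, so rule 1 applies → [ə].
/l/ (between /i/ and /o/) is unaffected → [l].
/o/ (word-final): in an unstressed syllable, so rule 1 applies → [ə].

[ˈmuɡlələ]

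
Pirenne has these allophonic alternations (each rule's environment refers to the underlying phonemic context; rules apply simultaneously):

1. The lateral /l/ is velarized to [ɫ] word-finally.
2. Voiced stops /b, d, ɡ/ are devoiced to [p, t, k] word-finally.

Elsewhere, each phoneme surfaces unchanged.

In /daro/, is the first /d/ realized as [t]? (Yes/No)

/d/ (word-initial): rule 2 targets it, but not word-finally → unchanged [d].
The actual realization is [d], not [t].

No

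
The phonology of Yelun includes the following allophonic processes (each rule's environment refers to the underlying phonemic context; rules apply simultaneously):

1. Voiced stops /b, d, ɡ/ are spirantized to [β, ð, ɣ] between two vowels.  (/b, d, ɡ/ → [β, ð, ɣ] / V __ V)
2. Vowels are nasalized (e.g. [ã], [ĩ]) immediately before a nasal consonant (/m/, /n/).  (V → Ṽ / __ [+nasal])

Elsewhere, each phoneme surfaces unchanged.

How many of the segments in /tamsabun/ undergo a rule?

3

Segments that undergo a rule: /a/ → [ã] (rule 2); /b/ → [β] (rule 1); /u/ → [ũ] (rule 2).
All other segments surface unchanged.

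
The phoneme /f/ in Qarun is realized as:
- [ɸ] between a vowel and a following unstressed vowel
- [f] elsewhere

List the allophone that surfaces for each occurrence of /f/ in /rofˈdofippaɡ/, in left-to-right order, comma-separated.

Occurrence 1 (position 3): no conditioning environment matches → elsewhere allophone [f].
Occurrence 2 (position 6): between a vowel and a following unstressed vowel → [ɸ].

[f], [ɸ]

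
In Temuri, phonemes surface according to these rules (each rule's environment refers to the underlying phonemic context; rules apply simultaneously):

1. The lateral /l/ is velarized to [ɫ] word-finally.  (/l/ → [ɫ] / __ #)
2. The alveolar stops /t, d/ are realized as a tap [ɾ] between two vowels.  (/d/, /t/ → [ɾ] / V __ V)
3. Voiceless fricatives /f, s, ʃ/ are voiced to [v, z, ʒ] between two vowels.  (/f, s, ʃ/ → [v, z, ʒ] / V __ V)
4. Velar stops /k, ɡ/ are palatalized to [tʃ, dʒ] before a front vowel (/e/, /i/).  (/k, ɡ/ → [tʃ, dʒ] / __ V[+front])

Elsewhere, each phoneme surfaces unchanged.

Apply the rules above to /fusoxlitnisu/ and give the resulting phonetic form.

[fuzoxlitnizu]

/f/ (word-initial) fails the environment for rule 3, so it stays [f].
/u/ (between /f/ and /s/): no rule targets it → [u].
Rule 3 applies to /s/ (between /u/ and /o/: between two vowels) → [z].
/o/ (between /s/ and /x/) is unaffected → [o].
/x/ stays [x].
/l/ — between /x/ and /i/; rule 1 does not apply here → [l].
/i/ (between /l/ and /t/) is unaffected → [i].
/t/ (between /i/ and /n/): rule 2 targets it, but not between two vowels → unchanged [t].
/n/ (between /t/ and /i/) is unaffected → [n].
/i/ stays [i].
/s/ (between /i/ and /u/): between two vowels, so rule 3 applies → [z].
/u/ (word-final): no rule targets it → [u].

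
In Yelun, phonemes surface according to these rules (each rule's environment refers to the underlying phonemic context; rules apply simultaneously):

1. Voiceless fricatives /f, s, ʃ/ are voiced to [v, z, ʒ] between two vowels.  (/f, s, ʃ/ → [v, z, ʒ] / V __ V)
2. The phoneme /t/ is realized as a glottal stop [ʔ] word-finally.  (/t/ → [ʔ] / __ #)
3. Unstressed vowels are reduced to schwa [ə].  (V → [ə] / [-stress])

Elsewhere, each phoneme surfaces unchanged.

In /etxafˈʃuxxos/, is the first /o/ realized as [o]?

No

/o/ meets the environment for rule 3 (in an unstressed syllable) → [ə].
The actual realization is [ə], not [o].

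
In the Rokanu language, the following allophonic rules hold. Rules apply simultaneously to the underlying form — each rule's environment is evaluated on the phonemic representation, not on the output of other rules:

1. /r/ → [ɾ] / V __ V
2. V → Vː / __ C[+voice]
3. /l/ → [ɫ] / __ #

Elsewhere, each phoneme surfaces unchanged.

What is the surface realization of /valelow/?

[vaːleːloːw]

/v/ (word-initial): no rule targets it → [v].
/a/ (between /v/ and /l/): before a voiced consonant, so rule 2 applies → [aː].
/l/ — between /a/ and /e/; rule 3 does not apply here → [l].
/e/ (between /l/ and /l/) occurs before a voiced consonant → [eː] by rule 2.
/l/ (between /e/ and /o/): rule 3 targets it, but not word-finally → unchanged [l].
/o/ (between /l/ and /w/) occurs before a voiced consonant → [oː] by rule 2.
/w/ (word-final): no rule targets it → [w].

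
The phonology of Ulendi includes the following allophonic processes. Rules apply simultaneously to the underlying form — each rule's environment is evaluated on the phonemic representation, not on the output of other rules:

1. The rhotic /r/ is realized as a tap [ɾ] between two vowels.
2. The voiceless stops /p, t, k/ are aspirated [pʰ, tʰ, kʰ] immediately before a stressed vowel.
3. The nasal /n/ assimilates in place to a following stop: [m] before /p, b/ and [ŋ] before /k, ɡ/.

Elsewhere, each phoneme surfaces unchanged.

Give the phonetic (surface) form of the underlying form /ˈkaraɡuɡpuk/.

[ˈkʰaɾaɡuɡpuk]

/k/ (word-initial): immediately before a stressed vowel, so rule 2 applies → [kʰ].
/a/ — not in any rule's target class → [a].
/r/ (between /a/ and /a/): between two vowels, so rule 1 applies → [ɾ].
/a/ (between /r/ and /ɡ/) is unaffected → [a].
/ɡ/ (between /a/ and /u/) is unaffected → [ɡ].
/u/ (between /ɡ/ and /ɡ/): no rule targets it → [u].
/ɡ/ (between /u/ and /p/) is unaffected → [ɡ].
/p/ (between /ɡ/ and /u/) is in the target of rule 2 but the environment (immediately before a stressed vowel) is not met → [p].
/u/ stays [u].
/k/ (word-final) is in the target of rule 2 but the environment (immediately before a stressed vowel) is not met → [k].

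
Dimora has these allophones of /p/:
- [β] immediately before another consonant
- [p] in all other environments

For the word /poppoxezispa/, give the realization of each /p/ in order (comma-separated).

[p], [β], [p], [p]

Occurrence 1 (position 1): no conditioning environment matches → elsewhere allophone [p].
Occurrence 2 (position 3): immediately before another consonant → [β].
Occurrence 3 (position 4): no conditioning environment matches → elsewhere allophone [p].
Occurrence 4 (position 11): no conditioning environment matches → elsewhere allophone [p].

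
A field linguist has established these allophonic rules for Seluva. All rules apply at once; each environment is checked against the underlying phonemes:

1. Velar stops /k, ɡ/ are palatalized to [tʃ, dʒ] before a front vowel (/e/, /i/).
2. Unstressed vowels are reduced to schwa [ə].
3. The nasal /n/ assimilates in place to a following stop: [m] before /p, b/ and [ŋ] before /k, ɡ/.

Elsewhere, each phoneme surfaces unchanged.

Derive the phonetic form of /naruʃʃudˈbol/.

/n/ — word-initial; rule 3 does not apply here → [n].
/a/ (between /n/ and /r/) occurs in an unstressed syllable → [ə] by rule 2.
/r/ (between /a/ and /u/): no rule targets it → [r].
/u/ — between /r/ and /ʃ/, in an unstressed syllable — surfaces as [ə] (rule 2).
/ʃ/ stays [ʃ].
/ʃ/ (between /ʃ/ and /u/): no rule targets it → [ʃ].
/u/ (between /ʃ/ and /d/): in an unstressed syllable, so rule 2 applies → [ə].
/d/ — not in any rule's target class → [d].
/b/ (between /d/ and /o/): no rule targets it → [b].
/o/ (between /b/ and /l/) fails the environment for rule 2, so it stays [o].
/l/ stays [l].

[nərəʃʃədˈbol]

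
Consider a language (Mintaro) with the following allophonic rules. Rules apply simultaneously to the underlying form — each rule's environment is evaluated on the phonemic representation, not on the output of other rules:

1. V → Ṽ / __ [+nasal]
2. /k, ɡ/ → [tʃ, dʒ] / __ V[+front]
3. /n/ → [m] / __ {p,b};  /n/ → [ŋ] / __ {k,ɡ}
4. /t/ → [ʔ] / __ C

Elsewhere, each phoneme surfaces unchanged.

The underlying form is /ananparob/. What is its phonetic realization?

[ãnãmparob]

/a/ (word-initial) occurs before a nasal consonant → [ã] by rule 1.
/n/ — between /a/ and /a/; rule 3 does not apply here → [n].
/a/ meets the environment for rule 1 (before a nasal consonant) → [ã].
Rule 3 applies to /n/ (between /a/ and /p/: before a labial or velar stop) → [m].
/p/ stays [p].
/a/ (between /p/ and /r/) is in the target of rule 1 but the environment (before a nasal consonant) is not met → [a].
/r/ (between /a/ and /o/): no rule targets it → [r].
/o/ (between /r/ and /b/) fails the environment for rule 1, so it stays [o].
/b/ (word-final) is unaffected → [b].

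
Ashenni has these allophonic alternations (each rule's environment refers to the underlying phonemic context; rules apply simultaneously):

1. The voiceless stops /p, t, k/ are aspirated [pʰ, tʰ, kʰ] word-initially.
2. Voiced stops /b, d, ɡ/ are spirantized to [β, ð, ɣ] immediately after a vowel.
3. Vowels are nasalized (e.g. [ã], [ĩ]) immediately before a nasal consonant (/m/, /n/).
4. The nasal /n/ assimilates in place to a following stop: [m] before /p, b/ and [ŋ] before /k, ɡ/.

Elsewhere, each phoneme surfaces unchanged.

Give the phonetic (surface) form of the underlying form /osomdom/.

/o/ (word-initial) is in the target of rule 3 but the environment (before a nasal consonant) is not met → [o].
/o/ — between /s/ and /m/, before a nasal consonant — surfaces as [õ] (rule 3).
/d/ (between /m/ and /o/) fails the environment for rule 2, so it stays [d].
Rule 3 applies to /o/ (between /d/ and /m/: before a nasal consonant) → [õ].

[osõmdõm]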